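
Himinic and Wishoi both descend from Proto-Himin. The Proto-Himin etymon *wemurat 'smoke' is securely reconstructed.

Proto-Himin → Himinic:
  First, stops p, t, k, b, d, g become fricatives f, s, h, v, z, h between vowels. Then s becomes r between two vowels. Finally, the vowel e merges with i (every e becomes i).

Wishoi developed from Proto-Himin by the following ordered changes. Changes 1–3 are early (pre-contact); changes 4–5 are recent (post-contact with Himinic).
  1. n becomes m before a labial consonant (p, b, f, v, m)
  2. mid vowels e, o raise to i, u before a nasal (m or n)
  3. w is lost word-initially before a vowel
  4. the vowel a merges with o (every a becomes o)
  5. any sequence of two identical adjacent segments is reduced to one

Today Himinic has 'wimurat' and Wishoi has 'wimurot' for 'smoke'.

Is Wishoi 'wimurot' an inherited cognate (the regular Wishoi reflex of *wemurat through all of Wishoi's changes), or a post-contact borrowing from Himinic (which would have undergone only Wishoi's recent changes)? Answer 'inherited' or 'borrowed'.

If inherited, *wemurat would pass through all of Wishoi's changes:
Wishoi: *wemurat
  wemurat (rule 1 does not apply)
  wemurat → wimurat   [pre-nasal raising]
  wimurat → imurat   [glide loss]
  imurat → imurot   [vowel merger]
  imurot (rule 5 does not apply)
  giving Wishoi imurot.
If borrowed from Himinic 'wimurat' after the early changes, it would undergo only the recent ones:
  rule 4 (vowel merger): wimurat → wimurot
  rule 5 (degemination): no change (wimurot)
  ⇒ as a loan: wimurot
Wishoi 'wimurot' matches the loan outcome 'wimurot', not the inherited 'imurot' — it skipped the early Wishoi changes, so it was borrowed from Himinic.

borrowed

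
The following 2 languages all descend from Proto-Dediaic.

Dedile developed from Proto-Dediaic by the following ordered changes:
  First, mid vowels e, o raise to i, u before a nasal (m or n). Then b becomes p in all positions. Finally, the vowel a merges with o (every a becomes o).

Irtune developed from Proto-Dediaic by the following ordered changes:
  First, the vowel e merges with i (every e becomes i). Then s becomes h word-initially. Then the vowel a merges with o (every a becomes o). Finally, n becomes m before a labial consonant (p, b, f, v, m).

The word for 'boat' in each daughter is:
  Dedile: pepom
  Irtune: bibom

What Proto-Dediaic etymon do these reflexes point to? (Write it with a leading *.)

Position 3: Dedile has p, Irtune has b. Irtune preserves b here (none of its changes turn any other segment into b), so the proto-segment is *b.
Position 1: Dedile has p, Irtune has b. Irtune preserves b here (none of its changes turn any other segment into b), so the proto-segment is *b.
Position 4: Dedile has o, Irtune has o. Taking the neighbouring segments as reconstructed: Dedile o can only go back to *a; Irtune o could go back to *a or *o — the one source consistent with every daughter is *a.
This points to *bebam. Verify forward in each daughter:
Dedile: *bebam > pepam > pepom  (by unconditioned shift, vowel merger)
Irtune: start from *bebam.
  rule 1 (vowel merger): bebam → bibam
  rule 2: no change — bibam
  rule 3 (vowel merger): bibam → bibom
  rule 4: no change — bibom
  ⇒ Irtune bibom
Only *bebam yields all of Dedile pepom, Irtune bibom.

*bebam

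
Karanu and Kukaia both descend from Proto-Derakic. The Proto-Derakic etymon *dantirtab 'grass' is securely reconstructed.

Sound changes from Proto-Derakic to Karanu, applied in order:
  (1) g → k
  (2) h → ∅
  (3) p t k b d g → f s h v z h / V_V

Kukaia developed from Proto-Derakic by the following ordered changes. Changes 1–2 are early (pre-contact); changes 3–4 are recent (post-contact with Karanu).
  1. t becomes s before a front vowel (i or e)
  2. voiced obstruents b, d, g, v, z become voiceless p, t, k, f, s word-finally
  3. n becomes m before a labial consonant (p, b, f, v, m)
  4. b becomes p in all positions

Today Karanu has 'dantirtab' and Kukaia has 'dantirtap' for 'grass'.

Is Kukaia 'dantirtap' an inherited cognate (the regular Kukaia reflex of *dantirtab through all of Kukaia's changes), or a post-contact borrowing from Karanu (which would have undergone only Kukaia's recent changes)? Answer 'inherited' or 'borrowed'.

If inherited, *dantirtab would pass through all of Kukaia's changes:
Kukaia: *dantirtab > dansirtab > dansirtap  (by palatalisation, final devoicing)
If borrowed from Karanu 'dantirtab' after the early changes, it would undergo only the recent ones:
  rule 3 (nasal place assimilation): no change (dantirtab)
  rule 4 (unconditioned shift): dantirtab → dantirtap
  ⇒ as a loan: dantirtap
Kukaia 'dantirtap' matches the loan outcome 'dantirtap', not the inherited 'dansirtap' — it skipped the early Kukaia changes, so it was borrowed from Karanu.

borrowed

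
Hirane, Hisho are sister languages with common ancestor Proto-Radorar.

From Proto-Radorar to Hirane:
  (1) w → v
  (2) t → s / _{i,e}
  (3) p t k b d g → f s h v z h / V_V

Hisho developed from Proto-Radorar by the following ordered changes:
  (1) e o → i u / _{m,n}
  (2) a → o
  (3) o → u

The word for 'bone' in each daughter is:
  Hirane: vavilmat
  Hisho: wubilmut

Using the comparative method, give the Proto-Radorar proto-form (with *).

*wabilmat

Position 1: Hirane has v, Hisho has w. Hisho preserves w here (none of its changes turn any other segment into w), so the proto-segment is *w.
Position 3: Hirane has v, Hisho has b. Hisho preserves b here (none of its changes turn any other segment into b), so the proto-segment is *b.
Position 7: Hirane has a, Hisho has u. Hirane preserves a here (none of its changes turn any other segment into a), so the proto-segment is *a.
This points to *wabilmat. Verify forward in each daughter:
Hirane: start from *wabilmat.
  rule 1 (unconditioned shift): wabilmat → vabilmat
  rule 2: no change — vabilmat
  rule 3 (intervocalic lenition): vabilmat → vavilmat
  ⇒ Hirane vavilmat
Hisho: *wabilmat
  wabilmat (rule 1 does not apply)
  wabilmat → wobilmot   [vowel merger]
  wobilmot → wubilmut   [vowel merger]
  giving Hisho wubilmut.
No other proto-form is consistent with every reflex, so the reconstruction is *wabilmat.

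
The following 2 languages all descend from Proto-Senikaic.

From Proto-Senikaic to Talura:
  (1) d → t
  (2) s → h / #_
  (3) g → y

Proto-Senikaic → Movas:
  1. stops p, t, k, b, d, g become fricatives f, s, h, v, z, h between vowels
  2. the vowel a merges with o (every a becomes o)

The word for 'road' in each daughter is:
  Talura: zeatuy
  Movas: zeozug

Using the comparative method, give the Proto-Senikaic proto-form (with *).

Position 3: Talura has a, Movas has o. Talura preserves a here (none of its changes turn any other segment into a), so the proto-segment is *a.
Position 6: Talura has y, Movas has g. Movas preserves g here (none of its changes turn any other segment into g), so the proto-segment is *g.
Continuing position by position gives *zeadug; check it forward:
Talura: *zeadug
  zeadug → zeatug   [unconditioned shift]
  zeatug (rule 2 does not apply)
  zeatug → zeatuy   [unconditioned shift]
  giving Talura zeatuy.
Movas: start from *zeadug.
  rule 1 (intervocalic lenition): zeadug → zeazug
  rule 2 (vowel merger): zeazug → zeozug
  ⇒ Movas zeozug
Only *zeadug yields all of Talura zeatuy, Movas zeozug.

*zeadug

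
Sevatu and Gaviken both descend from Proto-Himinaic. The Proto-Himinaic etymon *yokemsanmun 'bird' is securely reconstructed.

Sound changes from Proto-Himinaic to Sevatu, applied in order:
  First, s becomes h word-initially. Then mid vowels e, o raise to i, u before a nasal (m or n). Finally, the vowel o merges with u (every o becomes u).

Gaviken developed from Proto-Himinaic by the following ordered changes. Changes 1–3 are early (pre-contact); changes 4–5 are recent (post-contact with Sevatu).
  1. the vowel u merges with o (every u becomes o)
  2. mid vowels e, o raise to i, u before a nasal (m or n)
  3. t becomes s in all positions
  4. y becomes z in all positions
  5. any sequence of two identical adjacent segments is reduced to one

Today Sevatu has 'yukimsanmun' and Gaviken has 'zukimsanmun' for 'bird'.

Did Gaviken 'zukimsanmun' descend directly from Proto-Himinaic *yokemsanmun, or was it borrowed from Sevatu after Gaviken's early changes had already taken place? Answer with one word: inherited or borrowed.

borrowed

If inherited, *yokemsanmun would pass through all of Gaviken's changes:
Gaviken: *yokemsanmun > yokemsanmon > yokimsanmun > zokimsanmun  (by vowel merger, pre-nasal raising, unconditioned shift)
If borrowed from Sevatu 'yukimsanmun' after the early changes, it would undergo only the recent ones:
  rule 4 (unconditioned shift): yukimsanmun → zukimsanmun
  rule 5 (degemination): no change (zukimsanmun)
  ⇒ as a loan: zukimsanmun
Gaviken 'zukimsanmun' matches the loan outcome 'zukimsanmun', not the inherited 'zokimsanmun' — it skipped the early Gaviken changes, so it was borrowed from Sevatu.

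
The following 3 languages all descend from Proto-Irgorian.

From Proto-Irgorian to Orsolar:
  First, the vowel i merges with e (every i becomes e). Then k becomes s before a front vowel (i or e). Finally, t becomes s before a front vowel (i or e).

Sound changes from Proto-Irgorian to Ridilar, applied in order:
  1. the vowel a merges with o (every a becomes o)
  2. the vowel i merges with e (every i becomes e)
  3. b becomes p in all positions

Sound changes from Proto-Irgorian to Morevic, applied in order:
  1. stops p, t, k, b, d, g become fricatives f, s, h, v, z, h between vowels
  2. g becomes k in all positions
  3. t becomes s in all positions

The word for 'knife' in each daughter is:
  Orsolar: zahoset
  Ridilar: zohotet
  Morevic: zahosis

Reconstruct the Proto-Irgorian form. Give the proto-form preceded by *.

Position 5: Orsolar has s, Ridilar has t, Morevic has s. Ridilar preserves t here (none of its changes turn any other segment into t), so the proto-segment is *t.
Position 7: Orsolar has t, Ridilar has t, Morevic has s. Orsolar preserves t here (none of its changes turn any other segment into t), so the proto-segment is *t.
Position 2: Orsolar has a, Ridilar has o, Morevic has a. Orsolar preserves a here (none of its changes turn any other segment into a), so the proto-segment is *a.
Continuing position by position gives *zahotit; check it forward:
Orsolar: *zahotit
  zahotit → zahotet   [vowel merger]
  zahotet (rule 2 does not apply)
  zahotet → zahoset   [palatalisation]
  giving Orsolar zahoset.
Ridilar: *zahotit > zohotit > zohotet  (by vowel merger, vowel merger)
Morevic: *zahotit
  zahotit → zahosit   [intervocalic lenition]
  zahosit (rule 2 does not apply)
  zahosit → zahosis   [unconditioned shift]
  giving Morevic zahosis.
*zahotit is the unique common source.

*zahotit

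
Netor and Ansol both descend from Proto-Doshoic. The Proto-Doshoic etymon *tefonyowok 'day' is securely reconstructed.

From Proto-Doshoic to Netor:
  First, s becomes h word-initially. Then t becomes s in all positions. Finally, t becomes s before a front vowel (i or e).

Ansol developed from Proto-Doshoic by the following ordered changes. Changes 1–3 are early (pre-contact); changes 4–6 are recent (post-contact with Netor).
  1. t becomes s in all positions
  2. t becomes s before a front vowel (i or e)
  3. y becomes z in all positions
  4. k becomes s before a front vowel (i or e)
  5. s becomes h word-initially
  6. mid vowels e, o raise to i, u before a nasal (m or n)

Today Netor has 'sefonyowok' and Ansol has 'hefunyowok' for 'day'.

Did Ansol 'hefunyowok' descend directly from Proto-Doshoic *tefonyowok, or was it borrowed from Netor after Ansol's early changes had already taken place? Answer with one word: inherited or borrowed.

borrowed

If inherited, *tefonyowok would pass through all of Ansol's changes:
Ansol: *tefonyowok > sefonyowok > sefonzowok > hefonzowok > hefunzowok  (by unconditioned shift, unconditioned shift, debuccalisation, pre-nasal raising)
If borrowed from Netor 'sefonyowok' after the early changes, it would undergo only the recent ones:
  rule 4 (palatalisation): no change (sefonyowok)
  rule 5 (debuccalisation): sefonyowok → hefonyowok
  rule 6 (pre-nasal raising): hefonyowok → hefunyowok
  ⇒ as a loan: hefunyowok
Ansol 'hefunyowok' matches the loan outcome 'hefunyowok', not the inherited 'hefunzowok' — it skipped the early Ansol changes, so it was borrowed from Netor.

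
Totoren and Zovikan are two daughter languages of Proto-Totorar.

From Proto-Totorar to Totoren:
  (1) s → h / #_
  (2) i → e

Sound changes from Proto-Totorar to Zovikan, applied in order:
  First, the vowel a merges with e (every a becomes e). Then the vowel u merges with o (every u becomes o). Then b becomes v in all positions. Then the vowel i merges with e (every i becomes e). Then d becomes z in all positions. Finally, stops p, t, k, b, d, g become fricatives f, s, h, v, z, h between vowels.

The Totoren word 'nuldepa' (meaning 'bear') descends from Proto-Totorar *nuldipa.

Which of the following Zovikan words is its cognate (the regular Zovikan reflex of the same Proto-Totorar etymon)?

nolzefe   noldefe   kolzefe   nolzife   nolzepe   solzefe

Zovikan: *nuldipa > nuldipe > noldipe > noldepe > nolzepe > nolzefe  (by vowel merger, vowel merger, vowel merger, unconditioned shift, intervocalic lenition)
Only 'nolzefe' matches the regular Zovikan development of *nuldipa.

nolzefe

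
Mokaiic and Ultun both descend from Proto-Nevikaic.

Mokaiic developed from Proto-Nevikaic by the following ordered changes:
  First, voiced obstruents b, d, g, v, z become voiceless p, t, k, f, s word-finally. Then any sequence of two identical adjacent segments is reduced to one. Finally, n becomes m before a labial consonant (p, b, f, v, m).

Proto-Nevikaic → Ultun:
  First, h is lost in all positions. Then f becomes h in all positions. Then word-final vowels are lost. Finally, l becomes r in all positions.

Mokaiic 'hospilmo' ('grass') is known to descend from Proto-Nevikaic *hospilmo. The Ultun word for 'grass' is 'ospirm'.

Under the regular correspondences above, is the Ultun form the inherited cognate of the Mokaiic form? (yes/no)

yes

Derive the expected Ultun reflex of *hospilmo:
Ultun: *hospilmo > ospilmo > ospilm > ospirm  (by h-loss, apocope, unconditioned shift)
Ultun 'ospirm' matches the regular reflex exactly, so the pair is cognate.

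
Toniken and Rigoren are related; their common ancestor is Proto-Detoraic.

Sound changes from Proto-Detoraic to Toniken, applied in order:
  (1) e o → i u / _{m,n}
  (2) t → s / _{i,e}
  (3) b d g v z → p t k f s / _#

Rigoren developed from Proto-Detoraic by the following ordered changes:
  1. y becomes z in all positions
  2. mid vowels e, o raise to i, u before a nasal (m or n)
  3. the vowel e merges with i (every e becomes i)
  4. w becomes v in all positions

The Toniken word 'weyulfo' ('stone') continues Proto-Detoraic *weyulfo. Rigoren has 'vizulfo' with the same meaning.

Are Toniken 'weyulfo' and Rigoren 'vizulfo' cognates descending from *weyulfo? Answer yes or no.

Derive the expected Rigoren reflex of *weyulfo:
Rigoren: *weyulfo > wezulfo > wizulfo > vizulfo  (by unconditioned shift, vowel merger, unconditioned shift)
Rigoren 'vizulfo' matches the regular reflex exactly, so the pair is cognate.

yes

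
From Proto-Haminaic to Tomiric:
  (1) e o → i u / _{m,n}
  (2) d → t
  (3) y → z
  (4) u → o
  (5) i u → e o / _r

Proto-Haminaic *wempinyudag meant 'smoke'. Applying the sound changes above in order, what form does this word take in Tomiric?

wimpinzotag

Tomiric: start from *wempinyudag.
  rule 1 (pre-nasal raising): wempinyudag → wimpinyudag
  rule 2 (unconditioned shift): wimpinyudag → wimpinyutag
  rule 3 (unconditioned shift): wimpinyutag → wimpinzutag
  rule 4 (vowel merger): wimpinzutag → wimpinzotag
  rule 5: no change — wimpinzotag
  ⇒ Tomiric wimpinzotag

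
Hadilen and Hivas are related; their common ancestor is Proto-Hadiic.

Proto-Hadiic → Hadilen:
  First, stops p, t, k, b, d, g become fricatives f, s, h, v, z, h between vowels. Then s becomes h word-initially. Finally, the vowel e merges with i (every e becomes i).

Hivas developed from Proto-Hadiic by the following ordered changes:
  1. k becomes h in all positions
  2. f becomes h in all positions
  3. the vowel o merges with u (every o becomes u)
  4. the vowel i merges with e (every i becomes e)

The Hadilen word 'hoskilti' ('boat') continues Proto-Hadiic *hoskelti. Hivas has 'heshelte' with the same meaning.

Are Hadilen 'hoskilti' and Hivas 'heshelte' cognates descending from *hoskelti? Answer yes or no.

no

Derive the expected Hivas reflex of *hoskelti:
Hivas: *hoskelti
  hoskelti → hoshelti   [unconditioned shift]
  hoshelti (rule 2 does not apply)
  hoshelti → hushelti   [vowel merger]
  hushelti → hushelte   [vowel merger]
  giving Hivas hushelte.
The regular Hivas reflex would be 'hushelte', but the attested form is 'heshelte'. The correspondence is irregular, so they are not cognates (the Hivas form has a different source).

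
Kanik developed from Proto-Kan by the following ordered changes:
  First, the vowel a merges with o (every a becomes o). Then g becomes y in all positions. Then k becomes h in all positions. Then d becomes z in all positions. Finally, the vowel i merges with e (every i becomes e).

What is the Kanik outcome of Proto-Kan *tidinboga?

tezenboyo

Kanik: *tidinboga
  tidinboga → tidinbogo   [vowel merger]
  tidinbogo → tidinboyo   [unconditioned shift]
  tidinboyo (rule 3 does not apply)
  tidinboyo → tizinboyo   [unconditioned shift]
  tizinboyo → tezenboyo   [vowel merger]
  giving Kanik tezenboyo.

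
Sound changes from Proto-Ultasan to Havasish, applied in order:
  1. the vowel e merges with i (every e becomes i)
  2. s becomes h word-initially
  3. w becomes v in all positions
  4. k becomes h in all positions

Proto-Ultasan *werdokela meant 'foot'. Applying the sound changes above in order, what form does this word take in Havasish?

Havasish: *werdokela > wirdokila > virdokila > virdohila  (by vowel merger, unconditioned shift, unconditioned shift)

virdohila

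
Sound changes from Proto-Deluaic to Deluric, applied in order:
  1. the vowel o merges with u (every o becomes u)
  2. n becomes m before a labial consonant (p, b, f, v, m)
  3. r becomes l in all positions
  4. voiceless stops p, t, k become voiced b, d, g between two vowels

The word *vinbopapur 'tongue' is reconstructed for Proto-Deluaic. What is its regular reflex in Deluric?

Deluric: *vinbopapur
  vinbopapur → vinbupapur   [vowel merger]
  vinbupapur → vimbupapur   [nasal place assimilation]
  vimbupapur → vimbupapul   [unconditioned shift]
  vimbupapul → vimbubabul   [intervocalic voicing]
  giving Deluric vimbubabul.

vimbubabul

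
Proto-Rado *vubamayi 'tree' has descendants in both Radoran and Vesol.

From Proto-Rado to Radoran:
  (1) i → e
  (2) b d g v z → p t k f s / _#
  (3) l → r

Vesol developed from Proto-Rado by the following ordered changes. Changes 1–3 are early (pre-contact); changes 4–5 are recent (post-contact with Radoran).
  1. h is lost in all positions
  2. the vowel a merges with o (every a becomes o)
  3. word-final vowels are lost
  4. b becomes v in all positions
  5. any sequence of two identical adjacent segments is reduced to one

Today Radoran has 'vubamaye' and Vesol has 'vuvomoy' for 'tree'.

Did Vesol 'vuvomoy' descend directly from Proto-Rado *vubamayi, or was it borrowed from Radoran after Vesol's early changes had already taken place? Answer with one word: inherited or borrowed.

inherited

If inherited, *vubamayi would pass through all of Vesol's changes:
Vesol: *vubamayi
  vubamayi (rule 1 does not apply)
  vubamayi → vubomoyi   [vowel merger]
  vubomoyi → vubomoy   [apocope]
  vubomoy → vuvomoy   [unconditioned shift]
  vuvomoy (rule 5 does not apply)
  giving Vesol vuvomoy.
If borrowed from Radoran 'vubamaye' after the early changes, it would undergo only the recent ones:
  rule 4 (unconditioned shift): vubamaye → vuvamaye
  rule 5 (degemination): no change (vuvamaye)
  ⇒ as a loan: vuvamaye
Vesol 'vuvomoy' matches the inherited outcome exactly, so it is an inherited cognate, not a loan.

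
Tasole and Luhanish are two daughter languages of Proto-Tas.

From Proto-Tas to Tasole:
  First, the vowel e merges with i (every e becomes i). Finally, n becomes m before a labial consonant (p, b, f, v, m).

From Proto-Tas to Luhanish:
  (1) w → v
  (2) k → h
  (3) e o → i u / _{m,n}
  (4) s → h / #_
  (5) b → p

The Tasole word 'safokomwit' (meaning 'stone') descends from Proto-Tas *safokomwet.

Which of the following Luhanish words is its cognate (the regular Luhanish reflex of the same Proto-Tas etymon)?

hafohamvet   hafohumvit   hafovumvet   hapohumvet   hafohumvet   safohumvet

Luhanish: start from *safokomwet.
  rule 1 (unconditioned shift): safokomwet → safokomvet
  rule 2 (unconditioned shift): safokomvet → safohomvet
  rule 3 (pre-nasal raising): safohomvet → safohumvet
  rule 4 (debuccalisation): safohumvet → hafohumvet
  rule 5: no change — hafohumvet
  ⇒ Luhanish hafohumvet
Only 'hafohumvet' matches the regular Luhanish development of *safokomwet.

hafohumvet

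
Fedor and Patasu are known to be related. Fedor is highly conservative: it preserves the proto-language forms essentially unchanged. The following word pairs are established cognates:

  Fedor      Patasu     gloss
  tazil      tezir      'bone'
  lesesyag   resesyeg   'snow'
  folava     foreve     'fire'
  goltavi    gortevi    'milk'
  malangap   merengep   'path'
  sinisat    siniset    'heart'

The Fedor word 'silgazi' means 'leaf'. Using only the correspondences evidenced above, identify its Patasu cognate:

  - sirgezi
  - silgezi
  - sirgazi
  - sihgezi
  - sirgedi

goltavi ~ gortevi — Fedor l corresponds to Patasu r after a vowel, before a consonant other than r, m, n, p, b, f, v.
tazil ~ tezir, lesesyag ~ resesyeg — Fedor a corresponds to Patasu e after a consonant, before a consonant other than r, m, n, p, b, f, v.
Applying these to Fedor 'silgazi':
  silgazi → sirgazi   (l→r after a vowel, before a consonant other than r, m, n, p, b, f, v)
  sirgazi → sirgezi   (a→e after a consonant, before a consonant other than r, m, n, p, b, f, v)
So the Patasu cognate is 'sirgezi'.

sirgezi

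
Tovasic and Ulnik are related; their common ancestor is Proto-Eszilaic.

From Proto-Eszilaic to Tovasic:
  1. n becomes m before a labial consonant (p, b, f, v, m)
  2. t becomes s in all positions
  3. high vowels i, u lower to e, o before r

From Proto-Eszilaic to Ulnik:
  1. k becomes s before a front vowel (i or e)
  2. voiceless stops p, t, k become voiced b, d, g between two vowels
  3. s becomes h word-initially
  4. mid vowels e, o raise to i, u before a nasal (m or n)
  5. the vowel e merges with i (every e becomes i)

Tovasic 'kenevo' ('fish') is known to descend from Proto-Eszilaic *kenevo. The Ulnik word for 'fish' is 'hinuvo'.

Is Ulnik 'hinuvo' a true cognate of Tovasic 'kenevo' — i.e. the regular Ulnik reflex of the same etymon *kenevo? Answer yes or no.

Derive the expected Ulnik reflex of *kenevo:
Ulnik: start from *kenevo.
  rule 1 (palatalisation): kenevo → senevo
  rule 2: no change — senevo
  rule 3 (debuccalisation): senevo → henevo
  rule 4 (pre-nasal raising): henevo → hinevo
  rule 5 (vowel merger): hinevo → hinivo
  ⇒ Ulnik hinivo
The regular Ulnik reflex would be 'hinivo', but the attested form is 'hinuvo'. The correspondence is irregular, so they are not cognates (the Ulnik form has a different source).

no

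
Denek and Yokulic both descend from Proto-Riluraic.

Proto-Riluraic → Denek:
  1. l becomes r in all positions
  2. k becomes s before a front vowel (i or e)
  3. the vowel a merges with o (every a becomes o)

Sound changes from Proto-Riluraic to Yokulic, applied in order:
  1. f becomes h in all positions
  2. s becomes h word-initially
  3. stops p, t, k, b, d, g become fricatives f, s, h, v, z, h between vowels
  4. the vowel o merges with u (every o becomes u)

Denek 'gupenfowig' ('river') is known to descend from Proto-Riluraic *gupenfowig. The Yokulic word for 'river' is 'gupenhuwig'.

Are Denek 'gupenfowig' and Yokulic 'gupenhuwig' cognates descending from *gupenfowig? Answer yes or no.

Derive the expected Yokulic reflex of *gupenfowig:
Yokulic: *gupenfowig
  gupenfowig → gupenhowig   [unconditioned shift]
  gupenhowig (rule 2 does not apply)
  gupenhowig → gufenhowig   [intervocalic lenition]
  gufenhowig → gufenhuwig   [vowel merger]
  giving Yokulic gufenhuwig.
The regular Yokulic reflex would be 'gufenhuwig', but the attested form is 'gupenhuwig'. The correspondence is irregular, so they are not cognates (the Yokulic form has a different source).

no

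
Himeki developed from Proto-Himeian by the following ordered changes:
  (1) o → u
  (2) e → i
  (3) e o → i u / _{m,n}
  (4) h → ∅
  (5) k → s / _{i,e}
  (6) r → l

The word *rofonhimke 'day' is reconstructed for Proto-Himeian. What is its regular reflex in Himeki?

lufunimsi

Himeki: *rofonhimke > rufunhimke > rufunhimki > rufunimki > rufunimsi > lufunimsi  (by vowel merger, vowel merger, h-loss, palatalisation, unconditioned shift)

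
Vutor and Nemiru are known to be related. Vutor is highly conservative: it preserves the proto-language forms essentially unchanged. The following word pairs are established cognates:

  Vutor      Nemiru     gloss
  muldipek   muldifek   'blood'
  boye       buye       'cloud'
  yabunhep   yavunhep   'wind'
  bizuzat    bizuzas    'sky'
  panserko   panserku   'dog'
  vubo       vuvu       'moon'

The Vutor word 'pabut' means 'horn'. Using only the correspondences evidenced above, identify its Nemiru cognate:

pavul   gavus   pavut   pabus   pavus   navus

yabunhep ~ yavunhep — Vutor b corresponds to Nemiru v between vowels (before a back vowel).
bizuzat ~ bizuzas — Vutor t corresponds to Nemiru s word-finally.
Applying these to Vutor 'pabut':
  pabut → pavut   (b→v between vowels (before a back vowel))
  pavut → pavus   (t→s word-finally)
So the Nemiru cognate is 'pavus'.

pavus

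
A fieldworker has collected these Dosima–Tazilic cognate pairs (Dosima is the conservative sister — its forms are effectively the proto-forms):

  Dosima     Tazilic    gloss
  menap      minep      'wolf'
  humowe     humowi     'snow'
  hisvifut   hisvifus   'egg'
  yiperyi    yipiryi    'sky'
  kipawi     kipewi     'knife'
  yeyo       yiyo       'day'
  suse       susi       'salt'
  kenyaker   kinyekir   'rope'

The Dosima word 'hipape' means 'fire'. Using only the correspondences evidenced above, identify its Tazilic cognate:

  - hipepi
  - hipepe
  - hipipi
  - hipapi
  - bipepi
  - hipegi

menap ~ minep — Dosima a corresponds to Tazilic e after a consonant, before a labial obstruent.
humowe ~ humowi, suse ~ susi — Dosima e corresponds to Tazilic i word-finally.
Applying these to Dosima 'hipape':
  hipape → hipepe   (a→e after a consonant, before a labial obstruent)
  hipepe → hipepi   (e→i word-finally)
So the Tazilic cognate is 'hipepi'.

hipepi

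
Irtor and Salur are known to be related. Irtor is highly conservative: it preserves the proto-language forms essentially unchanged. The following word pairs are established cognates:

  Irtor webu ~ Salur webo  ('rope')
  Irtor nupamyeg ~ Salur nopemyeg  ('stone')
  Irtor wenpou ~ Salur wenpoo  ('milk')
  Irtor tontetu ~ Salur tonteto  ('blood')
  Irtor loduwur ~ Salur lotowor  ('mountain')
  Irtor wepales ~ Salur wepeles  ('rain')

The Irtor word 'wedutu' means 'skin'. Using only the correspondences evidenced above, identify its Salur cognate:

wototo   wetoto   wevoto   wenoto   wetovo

loduwur ~ lotowor — Irtor d corresponds to Salur t between vowels (before a back vowel).
loduwur ~ lotowor — Irtor u corresponds to Salur o after a consonant, before a consonant other than r, m, n, p, b, f, v.
webu ~ webo, tontetu ~ tonteto — Irtor u corresponds to Salur o word-finally.
Applying these to Irtor 'wedutu':
  wedutu → wetutu   (d→t between vowels (before a back vowel))
  wetutu → wetotu   (u→o after a consonant, before a consonant other than r, m, n, p, b, f, v)
  wetotu → wetoto   (u→o word-finally)
So the Salur cognate is 'wetoto'.

wetoto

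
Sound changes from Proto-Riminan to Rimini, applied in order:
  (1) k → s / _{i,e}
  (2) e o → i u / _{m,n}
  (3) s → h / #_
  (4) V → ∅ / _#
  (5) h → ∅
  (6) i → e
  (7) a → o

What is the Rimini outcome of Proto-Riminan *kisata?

Rimini: *kisata
  kisata → sisata   [palatalisation]
  sisata (rule 2 does not apply)
  sisata → hisata   [debuccalisation]
  hisata → hisat   [apocope]
  hisat → isat   [h-loss]
  isat → esat   [vowel merger]
  esat → esot   [vowel merger]
  giving Rimini esot.

esot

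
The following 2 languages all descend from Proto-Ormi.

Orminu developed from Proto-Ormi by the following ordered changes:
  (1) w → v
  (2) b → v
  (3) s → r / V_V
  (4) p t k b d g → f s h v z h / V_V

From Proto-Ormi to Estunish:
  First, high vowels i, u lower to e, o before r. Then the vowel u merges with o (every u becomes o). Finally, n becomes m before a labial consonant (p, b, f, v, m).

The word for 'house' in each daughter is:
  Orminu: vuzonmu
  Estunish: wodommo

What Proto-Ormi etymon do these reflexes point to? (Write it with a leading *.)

Position 5: Orminu has n, Estunish has m. Orminu preserves n here (none of its changes turn any other segment into n), so the proto-segment is *n.
Position 1: Orminu has v, Estunish has w. Estunish preserves w here (none of its changes turn any other segment into w), so the proto-segment is *w.
Verify the candidate proto-form against each daughter:
Orminu: *wudonmu
  wudonmu → vudonmu   [unconditioned shift]
  vudonmu (rule 2 does not apply)
  vudonmu (rule 3 does not apply)
  vudonmu → vuzonmu   [intervocalic lenition]
  giving Orminu vuzonmu.
Estunish: *wudonmu
  wudonmu (rule 1 does not apply)
  wudonmu → wodonmo   [vowel merger]
  wodonmo → wodommo   [nasal place assimilation]
  giving Estunish wodommo.
*wudonmu is the unique common source.

*wudonmu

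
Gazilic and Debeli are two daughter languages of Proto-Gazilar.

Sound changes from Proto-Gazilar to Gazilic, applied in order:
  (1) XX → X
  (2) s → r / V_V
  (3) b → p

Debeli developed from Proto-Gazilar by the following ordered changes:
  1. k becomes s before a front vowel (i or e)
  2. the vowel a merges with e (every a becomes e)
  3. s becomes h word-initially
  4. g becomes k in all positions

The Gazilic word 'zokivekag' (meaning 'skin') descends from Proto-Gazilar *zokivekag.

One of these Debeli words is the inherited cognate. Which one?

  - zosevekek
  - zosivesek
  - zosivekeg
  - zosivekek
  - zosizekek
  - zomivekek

zosivekek

Debeli: *zokivekag > zosivekag > zosivekeg > zosivekek  (by palatalisation, vowel merger, unconditioned shift)
The other candidates each miss or misapply at least one Debeli change.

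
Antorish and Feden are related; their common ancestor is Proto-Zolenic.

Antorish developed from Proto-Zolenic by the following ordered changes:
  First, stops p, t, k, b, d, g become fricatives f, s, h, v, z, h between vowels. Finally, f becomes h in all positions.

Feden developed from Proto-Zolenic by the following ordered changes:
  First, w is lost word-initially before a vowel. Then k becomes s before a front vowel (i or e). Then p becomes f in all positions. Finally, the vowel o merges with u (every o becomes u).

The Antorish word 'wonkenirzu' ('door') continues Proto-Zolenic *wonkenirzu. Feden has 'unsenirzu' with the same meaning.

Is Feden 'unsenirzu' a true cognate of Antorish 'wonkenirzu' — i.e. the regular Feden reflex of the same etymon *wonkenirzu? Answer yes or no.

yes

Derive the expected Feden reflex of *wonkenirzu:
Feden: *wonkenirzu
  wonkenirzu → onkenirzu   [glide loss]
  onkenirzu → onsenirzu   [palatalisation]
  onsenirzu (rule 3 does not apply)
  onsenirzu → unsenirzu   [vowel merger]
  giving Feden unsenirzu.
Feden 'unsenirzu' matches the regular reflex exactly, so the pair is cognate.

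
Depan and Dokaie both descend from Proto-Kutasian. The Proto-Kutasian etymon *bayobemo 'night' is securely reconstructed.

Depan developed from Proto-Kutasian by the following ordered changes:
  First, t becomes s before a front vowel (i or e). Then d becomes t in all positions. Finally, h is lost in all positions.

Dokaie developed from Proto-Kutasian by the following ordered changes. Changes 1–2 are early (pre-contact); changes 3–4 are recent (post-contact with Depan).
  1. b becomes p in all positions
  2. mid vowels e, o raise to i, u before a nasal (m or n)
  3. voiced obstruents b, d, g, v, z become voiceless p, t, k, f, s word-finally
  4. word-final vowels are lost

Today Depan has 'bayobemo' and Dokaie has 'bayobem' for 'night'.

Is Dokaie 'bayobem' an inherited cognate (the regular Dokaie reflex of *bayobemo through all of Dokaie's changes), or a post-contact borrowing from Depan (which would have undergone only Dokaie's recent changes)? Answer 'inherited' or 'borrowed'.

If inherited, *bayobemo would pass through all of Dokaie's changes:
Dokaie: *bayobemo
  bayobemo → payopemo   [unconditioned shift]
  payopemo → payopimo   [pre-nasal raising]
  payopimo (rule 3 does not apply)
  payopimo → payopim   [apocope]
  giving Dokaie payopim.
If borrowed from Depan 'bayobemo' after the early changes, it would undergo only the recent ones:
  rule 3 (final devoicing): no change (bayobemo)
  rule 4 (apocope): bayobemo → bayobem
  ⇒ as a loan: bayobem
Dokaie 'bayobem' matches the loan outcome 'bayobem', not the inherited 'payopim' — it skipped the early Dokaie changes, so it was borrowed from Depan.

borrowed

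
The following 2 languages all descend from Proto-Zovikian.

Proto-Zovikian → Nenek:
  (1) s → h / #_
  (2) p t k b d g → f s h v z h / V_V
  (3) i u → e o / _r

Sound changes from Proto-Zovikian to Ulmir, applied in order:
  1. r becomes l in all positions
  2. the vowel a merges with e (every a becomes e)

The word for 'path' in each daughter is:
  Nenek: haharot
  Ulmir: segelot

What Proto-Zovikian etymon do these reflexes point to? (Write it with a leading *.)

*sagarot

Position 3: Nenek has h, Ulmir has g. Ulmir preserves g here (none of its changes turn any other segment into g), so the proto-segment is *g.
Position 4: Nenek has a, Ulmir has e. Nenek preserves a here (none of its changes turn any other segment into a), so the proto-segment is *a.
Position 5: Nenek has r, Ulmir has l. Nenek preserves r here (none of its changes turn any other segment into r), so the proto-segment is *r.
This points to *sagarot. Verify forward in each daughter:
Nenek: *sagarot
  sagarot → hagarot   [debuccalisation]
  hagarot → haharot   [intervocalic lenition]
  haharot (rule 3 does not apply)
  giving Nenek haharot.
Ulmir: *sagarot > sagalot > segelot  (by unconditioned shift, vowel merger)
*sagarot is the unique common source.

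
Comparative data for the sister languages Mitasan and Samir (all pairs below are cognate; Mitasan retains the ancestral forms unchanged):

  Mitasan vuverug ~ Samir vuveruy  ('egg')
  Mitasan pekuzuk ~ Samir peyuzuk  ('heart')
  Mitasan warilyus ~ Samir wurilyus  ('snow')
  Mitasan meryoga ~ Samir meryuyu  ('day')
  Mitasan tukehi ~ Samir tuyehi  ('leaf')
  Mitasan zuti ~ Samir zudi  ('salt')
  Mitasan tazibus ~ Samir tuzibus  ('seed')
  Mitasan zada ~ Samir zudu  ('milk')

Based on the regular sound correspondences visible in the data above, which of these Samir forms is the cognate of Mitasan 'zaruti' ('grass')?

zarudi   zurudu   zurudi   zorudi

warilyus ~ wurilyus — Mitasan a corresponds to Samir u after a consonant, before r.
zuti ~ zudi — Mitasan t corresponds to Samir d between vowels (before a front vowel).
Applying these to Mitasan 'zaruti':
  zaruti → zuruti   (a→u after a consonant, before r)
  zuruti → zurudi   (t→d between vowels (before a front vowel))
So the Samir cognate is 'zurudi'.

zurudi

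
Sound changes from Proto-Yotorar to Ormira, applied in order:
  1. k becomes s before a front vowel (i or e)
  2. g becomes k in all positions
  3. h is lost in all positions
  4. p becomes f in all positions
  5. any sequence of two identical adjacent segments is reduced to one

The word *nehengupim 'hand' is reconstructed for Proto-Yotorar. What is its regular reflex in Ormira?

Ormira: *nehengupim > nehenkupim > neenkupim > neenkufim > nenkufim  (by unconditioned shift, h-loss, unconditioned shift, degemination)

nenkufim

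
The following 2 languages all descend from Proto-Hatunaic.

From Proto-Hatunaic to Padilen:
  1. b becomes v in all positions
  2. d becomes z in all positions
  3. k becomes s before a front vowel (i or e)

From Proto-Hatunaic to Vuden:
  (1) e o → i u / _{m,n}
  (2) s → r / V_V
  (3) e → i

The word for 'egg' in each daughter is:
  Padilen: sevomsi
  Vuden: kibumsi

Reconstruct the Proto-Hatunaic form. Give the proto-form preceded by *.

*kebomsi

Position 1: Padilen has s, Vuden has k. Vuden preserves k here (none of its changes turn any other segment into k), so the proto-segment is *k.
Position 3: Padilen has v, Vuden has b. Vuden preserves b here (none of its changes turn any other segment into b), so the proto-segment is *b.
Continuing position by position gives *kebomsi; check it forward:
Padilen: *kebomsi > kevomsi > sevomsi  (by unconditioned shift, palatalisation)
Vuden: *kebomsi
  kebomsi → kebumsi   [pre-nasal raising]
  kebumsi (rule 2 does not apply)
  kebumsi → kibumsi   [vowel merger]
  giving Vuden kibumsi.
*kebomsi is the unique common source.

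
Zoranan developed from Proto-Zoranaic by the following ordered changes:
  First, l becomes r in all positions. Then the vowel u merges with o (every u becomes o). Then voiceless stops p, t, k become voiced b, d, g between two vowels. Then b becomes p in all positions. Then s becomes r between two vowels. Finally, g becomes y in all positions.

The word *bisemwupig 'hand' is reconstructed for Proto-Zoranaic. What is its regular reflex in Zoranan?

piremwopiy

Zoranan: *bisemwupig
  bisemwupig (rule 1 does not apply)
  bisemwupig → bisemwopig   [vowel merger]
  bisemwopig → bisemwobig   [intervocalic voicing]
  bisemwobig → pisemwopig   [unconditioned shift]
  pisemwopig → piremwopig   [rhotacism]
  piremwopig → piremwopiy   [unconditioned shift]
  giving Zoranan piremwopiy.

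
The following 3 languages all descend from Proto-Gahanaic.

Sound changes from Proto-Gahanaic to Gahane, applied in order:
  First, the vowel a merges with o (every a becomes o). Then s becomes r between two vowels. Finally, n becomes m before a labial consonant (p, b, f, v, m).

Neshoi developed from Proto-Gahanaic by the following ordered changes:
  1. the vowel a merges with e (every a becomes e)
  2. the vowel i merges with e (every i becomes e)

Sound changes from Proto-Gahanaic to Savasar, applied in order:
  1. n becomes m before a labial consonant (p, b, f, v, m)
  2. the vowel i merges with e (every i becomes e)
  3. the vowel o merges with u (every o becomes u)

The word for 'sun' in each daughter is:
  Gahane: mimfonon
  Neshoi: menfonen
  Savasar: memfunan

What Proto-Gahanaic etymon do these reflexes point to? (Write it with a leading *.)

Position 5: Gahane has o, Neshoi has o, Savasar has u. Neshoi preserves o here (none of its changes turn any other segment into o), so the proto-segment is *o.
Position 3: Gahane has m, Neshoi has n, Savasar has m. Neshoi preserves n here (none of its changes turn any other segment into n), so the proto-segment is *n.
Verify the candidate proto-form against each daughter:
Gahane: *minfonan > minfonon > mimfonon  (by vowel merger, nasal place assimilation)
Neshoi: *minfonan
  minfonan → minfonen   [vowel merger]
  minfonen → menfonen   [vowel merger]
  giving Neshoi menfonen.
Savasar: *minfonan
  minfonan → mimfonan   [nasal place assimilation]
  mimfonan → memfonan   [vowel merger]
  memfonan → memfunan   [vowel merger]
  giving Savasar memfunan.
No other proto-form is consistent with every reflex, so the reconstruction is *minfonan.

*minfonan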